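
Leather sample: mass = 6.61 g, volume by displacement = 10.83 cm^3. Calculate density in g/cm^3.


0.610 g/cm^3

Density = mass / volume
Density = 6.61 / 10.83 = 0.610 g/cm^3


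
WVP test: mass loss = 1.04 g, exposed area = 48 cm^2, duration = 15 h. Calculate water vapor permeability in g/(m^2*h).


14.44 g/(m^2*h)

WVP = mass_loss / (area x time) x 10000
WVP = 1.04 / (48 x 15) x 10000
WVP = 1.04 / 720 x 10000 = 14.44 g/(m^2*h)


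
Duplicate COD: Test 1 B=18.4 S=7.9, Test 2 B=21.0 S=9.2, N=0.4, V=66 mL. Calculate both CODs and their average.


COD1 = (18.4 - 7.9) x 0.4 x 8000 / 66 = 509.1 mg/L
COD2 = (21.0 - 9.2) x 0.4 x 8000 / 66 = 572.1 mg/L
Average = (509.1 + 572.1) / 2 = 540.6 mg/L


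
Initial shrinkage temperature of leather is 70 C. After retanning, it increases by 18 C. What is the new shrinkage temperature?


88 C

New Ts = 70 + 18 = 88 C


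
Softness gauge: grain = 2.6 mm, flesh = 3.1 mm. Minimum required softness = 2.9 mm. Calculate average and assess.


Average softness = 2.85 mm
Meets requirement: No


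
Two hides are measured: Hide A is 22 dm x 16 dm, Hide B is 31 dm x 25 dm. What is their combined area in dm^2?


Hide A area = 22 x 16 = 352 dm^2
Hide B area = 31 x 25 = 775 dm^2
Total = 352 + 775 = 1127 dm^2


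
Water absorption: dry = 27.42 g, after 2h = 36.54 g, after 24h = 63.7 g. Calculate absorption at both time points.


WA (2h) = (36.54 - 27.42) / 27.42 x 100 = 33.3%
WA (24h) = (63.7 - 27.42) / 27.42 x 100 = 132.3%


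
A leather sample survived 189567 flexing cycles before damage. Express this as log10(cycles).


5.28

log10(189567) = 5.28


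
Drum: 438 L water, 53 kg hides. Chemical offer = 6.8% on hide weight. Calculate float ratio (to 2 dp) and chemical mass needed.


Float ratio = 8.26
Chemical needed = 3.604 kg


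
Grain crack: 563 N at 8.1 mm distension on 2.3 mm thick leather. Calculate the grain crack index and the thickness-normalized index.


Crack index = 69.5 N/mm
Normalized index = 30.2 N/mm per mm

Crack index = 563 / 8.1 = 69.5 N/mm
Normalized = 69.5 / 2.3 = 30.2 N/mm per mm


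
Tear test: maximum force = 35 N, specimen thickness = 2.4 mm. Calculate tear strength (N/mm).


14.6 N/mm

Tear strength = force / thickness
Tear = 35 / 2.4 = 14.6 N/mm


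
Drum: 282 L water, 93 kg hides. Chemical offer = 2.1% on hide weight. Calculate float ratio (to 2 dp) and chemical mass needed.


Float ratio = 3.03
Chemical needed = 1.953 kg


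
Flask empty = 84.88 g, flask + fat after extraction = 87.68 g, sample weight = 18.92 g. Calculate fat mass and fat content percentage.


Fat mass = 2.80 g
Fat content = 14.8%


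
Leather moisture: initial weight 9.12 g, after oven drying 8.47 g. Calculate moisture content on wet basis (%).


7.1%

Moisture = 9.12 - 8.47 = 0.65 g
MC = 0.65 / 9.12 x 100 = 7.1%


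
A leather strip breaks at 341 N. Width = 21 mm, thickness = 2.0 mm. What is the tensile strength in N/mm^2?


Cross-sectional area = 21 x 2.0 = 42.0 mm^2
Tensile strength = 341 / 42.0 = 8.12 N/mm^2


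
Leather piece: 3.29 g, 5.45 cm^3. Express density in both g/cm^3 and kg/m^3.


Density = 3.29 / 5.45 = 0.604 g/cm^3
Convert: 0.604 x 1000 = 604 kg/m^3


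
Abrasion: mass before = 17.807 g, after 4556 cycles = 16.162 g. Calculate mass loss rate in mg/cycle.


Mass loss = 17.807 - 16.162 = 1.645 g
Rate = 1.645 / 4556 x 1000 = 0.361 mg/cycle


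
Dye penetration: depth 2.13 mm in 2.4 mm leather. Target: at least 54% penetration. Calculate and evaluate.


Penetration = 2.13 / 2.4 x 100 = 88.8%
Target: 54%
Meets target: Yes


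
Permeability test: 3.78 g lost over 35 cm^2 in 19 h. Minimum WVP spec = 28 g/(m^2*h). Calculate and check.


WVP = 3.78 / (35 x 19) x 10000 = 56.84 g/(m^2*h)
Minimum: 28 g/(m^2*h)
Meets spec: Yes


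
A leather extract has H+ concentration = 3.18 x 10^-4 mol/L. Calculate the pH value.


pH = -log10[H+]
pH = -log10(3.18 x 10^-4) = 3.50


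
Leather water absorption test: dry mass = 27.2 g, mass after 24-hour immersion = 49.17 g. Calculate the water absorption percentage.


Water absorbed = 49.17 - 27.2 = 21.97 g
WA% = 21.97 / 27.2 x 100 = 80.8%


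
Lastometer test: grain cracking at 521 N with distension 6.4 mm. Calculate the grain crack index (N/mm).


81.4 N/mm

Grain crack index = force / distension
Index = 521 / 6.4 = 81.4 N/mm


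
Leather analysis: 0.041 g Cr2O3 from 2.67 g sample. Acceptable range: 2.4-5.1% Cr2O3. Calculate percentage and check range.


Cr2O3% = 0.041 / 2.67 x 100 = 1.54%
Acceptable range: 2.4 to 5.1%
Within range: No


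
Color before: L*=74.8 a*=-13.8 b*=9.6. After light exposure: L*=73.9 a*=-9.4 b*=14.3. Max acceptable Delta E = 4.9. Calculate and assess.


dL = -0.9, da = 4.4, db = 4.7
dE = sqrt((-0.9)^2 + (4.4)^2 + (4.7)^2) = 6.50
Max = 4.9
Passes: No


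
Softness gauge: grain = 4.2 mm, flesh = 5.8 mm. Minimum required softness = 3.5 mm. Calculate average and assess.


Average softness = 5.00 mm
Meets requirement: Yes

Average = (4.2 + 5.8) / 2 = 5.00 mm
Minimum = 3.5 mm
Meets requirement: Yes


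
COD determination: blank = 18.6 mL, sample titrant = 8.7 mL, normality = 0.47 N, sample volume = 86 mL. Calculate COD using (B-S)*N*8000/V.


432.8 mg/L

COD = (18.6 - 8.7) x 0.47 x 8000 / 86
COD = 9.9 x 0.47 x 8000 / 86
COD = 432.8 mg/L


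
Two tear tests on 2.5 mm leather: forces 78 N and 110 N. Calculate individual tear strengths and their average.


Tear 1 = 31.2 N/mm
Tear 2 = 44.0 N/mm
Average = 37.6 N/mm


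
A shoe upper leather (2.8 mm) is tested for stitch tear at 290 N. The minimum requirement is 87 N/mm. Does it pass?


STS = 103.6 N/mm
Passes: Yes

STS = 290 / 2.8 = 103.6 N/mm
Minimum required: 87 N/mm
Passes: Yes


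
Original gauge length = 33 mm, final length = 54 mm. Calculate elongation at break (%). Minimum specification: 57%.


Elongation = 63.6%
Meets spec: Yes


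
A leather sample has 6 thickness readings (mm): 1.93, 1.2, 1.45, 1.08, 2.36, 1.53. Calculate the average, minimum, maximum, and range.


Sum = 9.55
Average = 9.55 / 6 = 1.59 mm
Minimum = 1.08 mm
Maximum = 2.36 mm
Range = 2.36 - 1.08 = 1.28 mm


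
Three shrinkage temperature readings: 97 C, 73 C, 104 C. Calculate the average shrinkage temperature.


91.3 C

Average = (97 + 73 + 104) / 3
Average = 274 / 3 = 91.3 C


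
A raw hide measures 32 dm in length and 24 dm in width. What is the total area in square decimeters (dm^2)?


768 dm^2

Area = length x width
Area = 32 x 24 = 768 dm^2


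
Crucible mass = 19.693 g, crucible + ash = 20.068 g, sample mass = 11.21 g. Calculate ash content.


Ash mass = 20.068 - 19.693 = 0.375 g
Ash% = 0.375 / 11.21 x 100 = 3.35%


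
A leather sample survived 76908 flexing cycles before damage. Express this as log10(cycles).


log10(76908) = 4.89


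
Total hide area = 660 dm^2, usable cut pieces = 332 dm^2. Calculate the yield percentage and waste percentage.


Yield = 332 / 660 x 100 = 50.3%
Waste = 660 - 332 = 328 dm^2
Waste% = 100 - 50.3 = 49.7%


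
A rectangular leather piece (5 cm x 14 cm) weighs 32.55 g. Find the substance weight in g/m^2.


4650.0 g/m^2

Area = 5 x 14 = 70 cm^2
SW = 32.55 / 70 x 10000 = 4650.0 g/m^2


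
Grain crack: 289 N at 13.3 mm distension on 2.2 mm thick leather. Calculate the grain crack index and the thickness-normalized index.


Crack index = 21.7 N/mm
Normalized index = 9.9 N/mm per mm

Crack index = 289 / 13.3 = 21.7 N/mm
Normalized = 21.7 / 2.2 = 9.9 N/mm per mm


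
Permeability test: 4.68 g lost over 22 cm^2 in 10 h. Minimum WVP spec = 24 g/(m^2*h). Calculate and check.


WVP = 212.73 g/(m^2*h)
Meets specification: Yes

WVP = 4.68 / (22 x 10) x 10000 = 212.73 g/(m^2*h)
Minimum: 24 g/(m^2*h)
Meets spec: Yes


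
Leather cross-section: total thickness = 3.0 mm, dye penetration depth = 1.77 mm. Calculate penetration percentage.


59.0%


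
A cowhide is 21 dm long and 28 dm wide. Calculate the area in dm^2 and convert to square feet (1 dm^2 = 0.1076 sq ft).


Area = 21 x 28 = 588 dm^2
Conversion: 588 x 0.1076 = 63.27 sq ft


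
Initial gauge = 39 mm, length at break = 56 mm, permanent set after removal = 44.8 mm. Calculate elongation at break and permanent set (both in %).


Elongation at break = (56 - 39) / 39 x 100 = 43.6%
Permanent set = (44.8 - 39) / 39 x 100 = 14.9%


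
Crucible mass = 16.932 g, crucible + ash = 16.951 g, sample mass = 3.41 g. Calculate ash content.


Ash mass = 16.951 - 16.932 = 0.019 g
Ash% = 0.019 / 3.41 x 100 = 0.56%


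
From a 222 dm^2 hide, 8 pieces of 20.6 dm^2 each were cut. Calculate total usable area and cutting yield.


Usable area = 164.8 dm^2
Yield = 74.2%


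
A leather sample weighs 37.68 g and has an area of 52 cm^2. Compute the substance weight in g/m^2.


Substance weight = mass / area x 10000
SW = 37.68 / 52 x 10000
SW = 7246.2 g/m^2


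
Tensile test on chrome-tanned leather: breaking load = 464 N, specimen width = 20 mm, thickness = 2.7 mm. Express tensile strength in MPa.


8.59 MPa

Cross-section = 20 x 2.7 = 54.0 mm^2
TS = 464 / 54.0 = 8.59 MPa
(1 N/mm^2 = 1 MPa)


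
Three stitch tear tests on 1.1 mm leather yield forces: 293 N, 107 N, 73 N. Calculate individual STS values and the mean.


STS1 = 266.4 N/mm
STS2 = 97.3 N/mm
STS3 = 66.4 N/mm
Mean = 143.4 N/mm


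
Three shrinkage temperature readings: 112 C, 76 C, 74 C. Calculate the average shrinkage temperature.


87.3 C

Average = (112 + 76 + 74) / 3
Average = 262 / 3 = 87.3 C


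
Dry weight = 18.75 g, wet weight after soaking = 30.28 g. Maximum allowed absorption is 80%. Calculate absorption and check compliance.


WA = (30.28 - 18.75) / 18.75 x 100 = 61.5%
Maximum allowed: 80%
Compliant: Yes


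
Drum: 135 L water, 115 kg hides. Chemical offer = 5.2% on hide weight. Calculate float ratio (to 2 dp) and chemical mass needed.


Float ratio = 135 / 115 = 1.17
Chemical = 115 x 5.2 / 100 = 5.98 kg


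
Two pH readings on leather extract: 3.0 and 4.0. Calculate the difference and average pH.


Difference = |3.0 - 4.0| = 1.0
Average = (3.0 + 4.0) / 2 = 3.50


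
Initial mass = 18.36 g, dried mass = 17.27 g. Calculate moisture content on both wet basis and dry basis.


Wet basis = 5.9%
Dry basis = 6.3%

Moisture lost = 18.36 - 17.27 = 1.09 g
Wet basis MC = 1.09 / 18.36 x 100 = 5.9%
Dry basis MC = 1.09 / 17.27 x 100 = 6.3%


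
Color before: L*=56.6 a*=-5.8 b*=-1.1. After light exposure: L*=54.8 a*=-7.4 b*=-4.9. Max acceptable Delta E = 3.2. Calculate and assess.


dL = -1.8, da = -1.6, db = -3.8
dE = sqrt((-1.8)^2 + (-1.6)^2 + (-3.8)^2) = 4.50
Max = 3.2
Passes: No


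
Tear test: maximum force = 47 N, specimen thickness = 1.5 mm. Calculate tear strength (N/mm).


Tear strength = force / thickness
Tear = 47 / 1.5 = 31.3 N/mm


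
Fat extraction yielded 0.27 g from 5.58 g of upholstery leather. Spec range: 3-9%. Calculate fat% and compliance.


Fat content = 4.8%
Compliant: Yes

Fat% = 0.27 / 5.58 x 100 = 4.8%
Spec range: 3-9%
Compliant: Yes


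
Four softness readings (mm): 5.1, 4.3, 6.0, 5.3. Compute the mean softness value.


Sum = 5.1 + 4.3 + 6.0 + 5.3
Mean = 20.7 / 4 = 5.18 mm


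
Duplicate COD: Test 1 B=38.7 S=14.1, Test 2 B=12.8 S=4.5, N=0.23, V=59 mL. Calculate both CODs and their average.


COD1 = 767.2 mg/L
COD2 = 258.8 mg/L
Average = 513.0 mg/L

COD1 = (38.7 - 14.1) x 0.23 x 8000 / 59 = 767.2 mg/L
COD2 = (12.8 - 4.5) x 0.23 x 8000 / 59 = 258.8 mg/L
Average = (767.2 + 258.8) / 2 = 513.0 mg/L


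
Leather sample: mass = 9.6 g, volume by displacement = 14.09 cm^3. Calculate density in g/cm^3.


0.681 g/cm^3


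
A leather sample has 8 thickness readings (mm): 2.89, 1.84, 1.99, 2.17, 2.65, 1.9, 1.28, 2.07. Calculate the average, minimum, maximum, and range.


Sum = 16.79
Average = 16.79 / 8 = 2.10 mm
Minimum = 1.28 mm
Maximum = 2.89 mm
Range = 2.89 - 1.28 = 1.61 mm


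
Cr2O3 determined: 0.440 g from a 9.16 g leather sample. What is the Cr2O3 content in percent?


Cr2O3% = 0.440 / 9.16 x 100
Cr2O3% = 4.80%


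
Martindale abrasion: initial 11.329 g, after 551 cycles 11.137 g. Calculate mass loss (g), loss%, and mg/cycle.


Loss = 11.329 - 11.137 = 0.192 g
Loss% = 0.192 / 11.329 x 100 = 1.69%
Rate = 0.192 / 551 x 1000 = 0.348 mg/cycle


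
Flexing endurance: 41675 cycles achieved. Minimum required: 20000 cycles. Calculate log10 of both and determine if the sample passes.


Achieved: log10 = 4.62
Required: log10 = 4.30
Passes: Yes

log10(41675) = 4.62
log10(20000) = 4.30
Passes: Yes


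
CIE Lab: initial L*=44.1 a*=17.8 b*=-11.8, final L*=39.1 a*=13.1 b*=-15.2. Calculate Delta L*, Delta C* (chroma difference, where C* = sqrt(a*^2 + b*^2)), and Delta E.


Delta L* = 39.1 - 44.1 = -5.0
C1* = sqrt((17.8)^2 + (-11.8)^2) = 21.356
C2* = sqrt((13.1)^2 + (-15.2)^2) = 20.066
Delta C* = 20.066 - 21.356 = -1.29
Delta E = sqrt((-5.0)^2 + (-4.7)^2 + (-3.4)^2) = 7.66


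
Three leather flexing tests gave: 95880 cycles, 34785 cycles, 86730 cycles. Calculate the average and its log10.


Average = 72465 cycles
log10 = 4.86

Average = (95880 + 34785 + 86730) / 3 = 72465 cycles
log10(72465) = 4.86


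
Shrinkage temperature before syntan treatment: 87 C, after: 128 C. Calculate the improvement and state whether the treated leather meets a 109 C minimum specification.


Improvement = 128 - 87 = 41 C
Spec check: 128 C >= 109 C? Yes


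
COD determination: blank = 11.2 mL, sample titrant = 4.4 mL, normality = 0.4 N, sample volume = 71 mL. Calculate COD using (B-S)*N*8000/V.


306.5 mg/L

COD = (11.2 - 4.4) x 0.4 x 8000 / 71
COD = 6.8 x 0.4 x 8000 / 71
COD = 306.5 mg/L


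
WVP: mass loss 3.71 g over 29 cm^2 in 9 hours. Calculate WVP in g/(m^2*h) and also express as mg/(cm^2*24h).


WVP = 142.15 g/(m^2*h)
Daily rate = 341.15 mg/(cm^2*24h)

WVP = 3.71 / (29 x 9) x 10000 = 142.15 g/(m^2*h)
Mass loss in mg = 3.71 x 1000 = 3710 mg
Per cm^2 per 24h in mg: 3710 x 24 / (29 x 9) = 89040 / 261 = 341.15 mg/(cm^2*24h)


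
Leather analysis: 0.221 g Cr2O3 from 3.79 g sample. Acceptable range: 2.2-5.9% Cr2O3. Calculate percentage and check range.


Cr2O3% = 0.221 / 3.79 x 100 = 5.83%
Acceptable range: 2.2 to 5.9%
Within range: Yes


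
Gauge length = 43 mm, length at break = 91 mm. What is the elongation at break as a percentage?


111.6%

Extension = 91 - 43 = 48 mm
Elongation = 48 / 43 x 100 = 111.6%


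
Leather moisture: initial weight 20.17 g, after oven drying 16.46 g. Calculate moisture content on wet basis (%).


Moisture = 20.17 - 16.46 = 3.71 g
MC = 3.71 / 20.17 x 100 = 18.4%


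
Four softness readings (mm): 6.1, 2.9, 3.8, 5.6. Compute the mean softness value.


Sum = 6.1 + 2.9 + 3.8 + 5.6
Mean = 18.4 / 4 = 4.60 mm


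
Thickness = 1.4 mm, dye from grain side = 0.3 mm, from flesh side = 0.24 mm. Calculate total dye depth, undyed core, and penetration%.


Total dyed = 0.3 + 0.24 = 0.54 mm
Undyed core = 1.4 - 0.54 = 0.86 mm
Penetration = 0.54 / 1.4 x 100 = 38.6%


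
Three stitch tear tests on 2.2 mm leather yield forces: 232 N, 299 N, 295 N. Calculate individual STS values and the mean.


STS1 = 232 / 2.2 = 105.5 N/mm
STS2 = 299 / 2.2 = 135.9 N/mm
STS3 = 295 / 2.2 = 134.1 N/mm
Mean = (105.5 + 135.9 + 134.1) / 3 = 125.2 N/mm


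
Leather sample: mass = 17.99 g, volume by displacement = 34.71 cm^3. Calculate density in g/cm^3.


0.518 g/cm^3


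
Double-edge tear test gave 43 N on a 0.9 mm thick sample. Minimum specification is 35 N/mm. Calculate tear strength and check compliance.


Tear strength = 47.8 N/mm
Compliant: Yes

Tear strength = 43 / 0.9 = 47.8 N/mm
Required minimum = 35 N/mm
Compliant: Yes


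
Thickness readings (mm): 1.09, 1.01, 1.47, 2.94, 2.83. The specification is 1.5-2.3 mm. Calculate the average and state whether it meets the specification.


Sum = 9.34
Average = 9.34 / 5 = 1.87 mm
Specification range: 1.5 to 2.3 mm
Within spec: Yes


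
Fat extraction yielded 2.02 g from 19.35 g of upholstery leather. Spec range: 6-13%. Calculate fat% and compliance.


Fat content = 10.4%
Compliant: Yes

Fat% = 2.02 / 19.35 x 100 = 10.4%
Spec range: 6-13%
Compliant: Yes


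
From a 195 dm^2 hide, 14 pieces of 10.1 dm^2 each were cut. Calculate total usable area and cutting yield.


Total usable = 14 x 10.1 = 141.4 dm^2
Yield = 141.4 / 195 x 100 = 72.5%


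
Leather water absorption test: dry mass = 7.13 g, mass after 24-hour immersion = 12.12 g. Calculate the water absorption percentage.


Water absorbed = 12.12 - 7.13 = 4.99 g
WA% = 4.99 / 7.13 x 100 = 70.0%


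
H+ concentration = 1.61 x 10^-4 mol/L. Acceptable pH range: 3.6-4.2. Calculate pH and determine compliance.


pH = -log10(1.61 x 10^-4) = 3.79
Range: 3.6 to 4.2
Compliant: Yes


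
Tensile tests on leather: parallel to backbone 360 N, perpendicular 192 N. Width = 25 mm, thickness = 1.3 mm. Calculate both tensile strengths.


Area = 25 x 1.3 = 32.5 mm^2
TS (parallel) = 360 / 32.5 = 11.08 N/mm^2
TS (perpendicular) = 192 / 32.5 = 5.91 N/mm^2


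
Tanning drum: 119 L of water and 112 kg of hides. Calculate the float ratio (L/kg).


1.1

Float ratio = water / hide weight
Ratio = 119 / 112 = 1.1


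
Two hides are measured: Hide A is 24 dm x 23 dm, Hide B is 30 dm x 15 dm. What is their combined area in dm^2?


Hide A area = 24 x 23 = 552 dm^2
Hide B area = 30 x 15 = 450 dm^2
Total = 552 + 450 = 1002 dm^2


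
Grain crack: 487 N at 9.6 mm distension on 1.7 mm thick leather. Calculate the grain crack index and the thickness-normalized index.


Crack index = 50.7 N/mm
Normalized index = 29.8 N/mm per mm

Crack index = 487 / 9.6 = 50.7 N/mm
Normalized = 50.7 / 1.7 = 29.8 N/mm per mm


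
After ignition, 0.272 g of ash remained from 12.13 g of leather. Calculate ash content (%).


Ash% = 0.272 / 12.13 x 100
Ash% = 2.24%


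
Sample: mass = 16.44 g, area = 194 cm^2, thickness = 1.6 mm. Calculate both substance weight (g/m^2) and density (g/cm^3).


Substance weight = 847.4 g/m^2
Density = 0.530 g/cm^3

SW = 16.44 / 194 x 10000 = 847.4 g/m^2
Volume = 194 x 1.6 / 10 = 31.04 cm^3
Density = 16.44 / 31.04 = 0.530 g/cm^3


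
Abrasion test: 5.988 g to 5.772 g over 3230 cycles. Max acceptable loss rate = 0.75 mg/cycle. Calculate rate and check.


Loss = 5.988 - 5.772 = 0.216 g
Rate = 0.216 g / 3230 cycles x 1000 = 0.067 mg/cycle
Max = 0.75 mg/cycle
Passes: Yes


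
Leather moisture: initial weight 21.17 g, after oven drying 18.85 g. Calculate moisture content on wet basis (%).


Moisture = 21.17 - 18.85 = 2.32 g
MC = 2.32 / 21.17 x 100 = 11.0%


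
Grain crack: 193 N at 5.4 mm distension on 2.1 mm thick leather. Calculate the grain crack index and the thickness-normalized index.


Crack index = 35.7 N/mm
Normalized index = 17.0 N/mm per mm


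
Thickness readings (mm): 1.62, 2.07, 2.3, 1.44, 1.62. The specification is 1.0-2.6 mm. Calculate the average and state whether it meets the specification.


Average = 1.81 mm
Within specification: Yes


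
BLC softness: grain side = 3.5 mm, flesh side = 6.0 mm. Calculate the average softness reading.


4.75 mm

Average = (3.5 + 6.0) / 2
Average = 4.75 mm


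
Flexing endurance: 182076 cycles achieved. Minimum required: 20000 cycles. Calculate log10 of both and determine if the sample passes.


log10(182076) = 5.26
log10(20000) = 4.30
Passes: Yes


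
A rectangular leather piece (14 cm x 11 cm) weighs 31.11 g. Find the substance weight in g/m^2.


2020.1 g/m^2

Area = 14 x 11 = 154 cm^2
SW = 31.11 / 154 x 10000 = 2020.1 g/m^2


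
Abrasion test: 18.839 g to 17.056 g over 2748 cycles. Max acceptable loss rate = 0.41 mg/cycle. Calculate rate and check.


Loss = 18.839 - 17.056 = 1.783 g
Rate = 1.783 g / 2748 cycles x 1000 = 0.649 mg/cycle
Max = 0.41 mg/cycle
Passes: No


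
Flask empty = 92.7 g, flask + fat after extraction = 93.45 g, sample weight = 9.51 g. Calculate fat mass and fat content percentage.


Fat mass = 0.75 g
Fat content = 7.9%

Fat mass = 93.45 - 92.7 = 0.75 g
Fat% = 0.75 / 9.51 x 100 = 7.9%


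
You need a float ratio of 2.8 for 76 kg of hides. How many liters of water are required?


212.8 L

Water = hide weight x target ratio
Water = 76 x 2.8 = 212.8 L


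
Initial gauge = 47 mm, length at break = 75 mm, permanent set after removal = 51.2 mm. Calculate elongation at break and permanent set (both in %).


Elongation at break = (75 - 47) / 47 x 100 = 59.6%
Permanent set = (51.2 - 47) / 47 x 100 = 8.9%


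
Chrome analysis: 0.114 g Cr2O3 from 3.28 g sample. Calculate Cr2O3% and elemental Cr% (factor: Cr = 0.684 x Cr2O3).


Cr2O3% = 0.114 / 3.28 x 100 = 3.48%
Cr% = 3.48 x 0.684 = 2.38%


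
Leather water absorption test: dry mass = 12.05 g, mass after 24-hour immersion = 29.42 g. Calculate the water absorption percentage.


144.1%

Water absorbed = 29.42 - 12.05 = 17.37 g
WA% = 17.37 / 12.05 x 100 = 144.1%


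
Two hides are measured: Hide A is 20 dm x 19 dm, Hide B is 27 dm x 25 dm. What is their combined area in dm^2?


1055 dm^2

Hide A area = 20 x 19 = 380 dm^2
Hide B area = 27 x 25 = 675 dm^2
Total = 380 + 675 = 1055 dm^2


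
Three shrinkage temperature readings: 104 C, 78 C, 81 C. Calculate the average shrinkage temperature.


87.7 C


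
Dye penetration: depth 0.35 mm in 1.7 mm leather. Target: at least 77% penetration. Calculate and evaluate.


Penetration = 0.35 / 1.7 x 100 = 20.6%
Target: 77%
Meets target: No


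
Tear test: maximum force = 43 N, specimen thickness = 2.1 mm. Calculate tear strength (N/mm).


Tear strength = force / thickness
Tear = 43 / 2.1 = 20.5 N/mm


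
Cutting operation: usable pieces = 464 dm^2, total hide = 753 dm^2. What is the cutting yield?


61.6%

Yield = usable / total x 100
Yield = 464 / 753 x 100 = 61.6%


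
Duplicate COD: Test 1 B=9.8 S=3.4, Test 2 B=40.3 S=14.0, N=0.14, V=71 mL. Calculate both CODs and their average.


COD1 = (9.8 - 3.4) x 0.14 x 8000 / 71 = 101.0 mg/L
COD2 = (40.3 - 14.0) x 0.14 x 8000 / 71 = 414.9 mg/L
Average = (101.0 + 414.9) / 2 = 258.0 mg/L


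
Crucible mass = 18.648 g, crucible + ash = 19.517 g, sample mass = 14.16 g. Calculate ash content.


Ash mass = 19.517 - 18.648 = 0.869 g
Ash% = 0.869 / 14.16 x 100 = 6.14%


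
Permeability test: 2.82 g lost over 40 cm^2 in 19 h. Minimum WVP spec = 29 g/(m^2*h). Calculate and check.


WVP = 37.11 g/(m^2*h)
Meets specification: Yes

WVP = 2.82 / (40 x 19) x 10000 = 37.11 g/(m^2*h)
Minimum: 29 g/(m^2*h)
Meets spec: Yes


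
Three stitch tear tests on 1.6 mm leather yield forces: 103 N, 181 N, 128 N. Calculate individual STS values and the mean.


STS1 = 64.4 N/mm
STS2 = 113.1 N/mm
STS3 = 80.0 N/mm
Mean = 85.8 N/mm

STS1 = 103 / 1.6 = 64.4 N/mm
STS2 = 181 / 1.6 = 113.1 N/mm
STS3 = 128 / 1.6 = 80.0 N/mm
Mean = (64.4 + 113.1 + 80.0) / 3 = 85.8 N/mm


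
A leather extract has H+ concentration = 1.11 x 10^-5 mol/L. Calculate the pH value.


pH = 4.95

pH = -log10[H+]
pH = -log10(1.11 x 10^-5) = 4.95


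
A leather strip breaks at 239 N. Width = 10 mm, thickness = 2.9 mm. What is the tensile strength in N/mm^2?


8.24 N/mm^2


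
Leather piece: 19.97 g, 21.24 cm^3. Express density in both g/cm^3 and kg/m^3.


0.940 g/cm^3
940 kg/m^3

Density = 19.97 / 21.24 = 0.940 g/cm^3
Convert: 0.940 x 1000 = 940 kg/m^3


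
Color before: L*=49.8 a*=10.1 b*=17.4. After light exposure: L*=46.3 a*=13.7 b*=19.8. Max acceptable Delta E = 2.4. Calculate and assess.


Delta E = 5.57
Passes: No

dL = -3.5, da = 3.6, db = 2.4
dE = sqrt((-3.5)^2 + (3.6)^2 + (2.4)^2) = 5.57
Max = 2.4
Passes: No


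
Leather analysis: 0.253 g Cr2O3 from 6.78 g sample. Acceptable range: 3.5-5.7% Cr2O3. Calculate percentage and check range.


Cr2O3 = 3.73%
Within range: Yes

Cr2O3% = 0.253 / 6.78 x 100 = 3.73%
Acceptable range: 3.5 to 5.7%
Within range: Yes


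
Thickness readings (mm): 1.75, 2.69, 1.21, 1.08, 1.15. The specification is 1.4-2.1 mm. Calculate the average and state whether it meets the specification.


Average = 1.58 mm
Within specification: Yes


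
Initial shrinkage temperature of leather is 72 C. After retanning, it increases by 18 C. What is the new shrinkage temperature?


New Ts = 72 + 18 = 90 C


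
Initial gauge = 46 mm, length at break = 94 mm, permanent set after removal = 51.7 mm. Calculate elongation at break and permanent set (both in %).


Elongation at break = (94 - 46) / 46 x 100 = 104.3%
Permanent set = (51.7 - 46) / 46 x 100 = 12.4%


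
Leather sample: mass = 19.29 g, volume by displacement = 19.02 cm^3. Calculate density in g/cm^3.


Density = mass / volume
Density = 19.29 / 19.02 = 1.014 g/cm^3


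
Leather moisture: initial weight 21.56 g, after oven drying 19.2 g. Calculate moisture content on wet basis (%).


10.9%

Moisture = 21.56 - 19.2 = 2.36 g
MC = 2.36 / 21.56 x 100 = 10.9%


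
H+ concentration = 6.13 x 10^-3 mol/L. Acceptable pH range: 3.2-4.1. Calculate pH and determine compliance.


pH = 2.21
Compliant: No

pH = -log10(6.13 x 10^-3) = 2.21
Range: 3.2 to 4.1
Compliant: No


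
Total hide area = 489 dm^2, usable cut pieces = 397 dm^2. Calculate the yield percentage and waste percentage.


Yield = 81.2%
Waste = 18.8%

Yield = 397 / 489 x 100 = 81.2%
Waste = 489 - 397 = 92 dm^2
Waste% = 100 - 81.2 = 18.8%


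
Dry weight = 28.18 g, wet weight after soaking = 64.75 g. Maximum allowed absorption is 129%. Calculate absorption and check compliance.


Absorption = 129.8%
Compliant: No

WA = (64.75 - 28.18) / 28.18 x 100 = 129.8%
Maximum allowed: 129%
Compliant: No


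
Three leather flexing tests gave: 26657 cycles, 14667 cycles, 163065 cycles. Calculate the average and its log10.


Average = (26657 + 14667 + 163065) / 3 = 68130 cycles
log10(68130) = 4.83


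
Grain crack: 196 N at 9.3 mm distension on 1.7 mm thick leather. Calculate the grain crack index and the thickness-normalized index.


Crack index = 21.1 N/mm
Normalized index = 12.4 N/mm per mm


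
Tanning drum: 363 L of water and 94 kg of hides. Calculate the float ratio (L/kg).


Float ratio = water / hide weight
Ratio = 363 / 94 = 3.9


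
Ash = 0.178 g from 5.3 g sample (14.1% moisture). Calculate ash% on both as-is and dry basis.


As-is ash% = 0.178 / 5.3 x 100 = 3.36%
Dry mass = 5.3 x (100 - 14.1) / 100 = 4.5527 g
Dry-basis ash% = 0.178 / 4.5527 x 100 = 3.91%


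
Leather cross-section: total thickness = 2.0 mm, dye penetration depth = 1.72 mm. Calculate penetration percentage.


Penetration% = 1.72 / 2.0 x 100
Penetration = 86.0%


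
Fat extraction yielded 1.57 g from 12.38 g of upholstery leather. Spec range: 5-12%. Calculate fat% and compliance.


Fat% = 1.57 / 12.38 x 100 = 12.7%
Spec range: 5-12%
Compliant: No


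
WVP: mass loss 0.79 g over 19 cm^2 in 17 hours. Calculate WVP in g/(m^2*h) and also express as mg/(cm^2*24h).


WVP = 24.46 g/(m^2*h)
Daily rate = 58.70 mg/(cm^2*24h)


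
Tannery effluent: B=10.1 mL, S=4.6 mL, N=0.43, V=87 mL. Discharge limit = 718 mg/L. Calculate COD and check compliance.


COD = 217.5 mg/L
Compliant: Yes

COD = (10.1 - 4.6) x 0.43 x 8000 / 87 = 217.5 mg/L
Limit: 718 mg/L
Compliant: Yes


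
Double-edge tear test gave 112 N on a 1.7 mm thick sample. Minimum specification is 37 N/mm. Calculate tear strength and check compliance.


Tear strength = 65.9 N/mm
Compliant: Yes


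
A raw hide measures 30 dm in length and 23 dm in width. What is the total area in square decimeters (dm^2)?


Area = length x width
Area = 30 x 23 = 690 dm^2


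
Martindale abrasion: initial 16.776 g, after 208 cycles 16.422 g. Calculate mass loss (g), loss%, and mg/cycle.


Loss = 16.776 - 16.422 = 0.354 g
Loss% = 0.354 / 16.776 x 100 = 2.11%
Rate = 0.354 / 208 x 1000 = 1.702 mg/cycle


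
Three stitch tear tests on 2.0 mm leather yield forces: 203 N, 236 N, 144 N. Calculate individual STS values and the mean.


STS1 = 203 / 2.0 = 101.5 N/mm
STS2 = 236 / 2.0 = 118.0 N/mm
STS3 = 144 / 2.0 = 72.0 N/mm
Mean = (101.5 + 118.0 + 72.0) / 3 = 97.2 N/mm


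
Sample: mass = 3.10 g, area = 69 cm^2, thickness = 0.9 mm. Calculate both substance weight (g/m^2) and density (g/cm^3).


SW = 3.10 / 69 x 10000 = 449.3 g/m^2
Volume = 69 x 0.9 / 10 = 6.21 cm^3
Density = 3.10 / 6.21 = 0.499 g/cm^3


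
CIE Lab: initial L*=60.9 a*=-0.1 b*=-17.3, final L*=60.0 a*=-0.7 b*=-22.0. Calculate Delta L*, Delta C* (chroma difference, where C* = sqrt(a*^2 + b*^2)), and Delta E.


Delta L* = 60.0 - 60.9 = -0.9
C1* = sqrt((-0.1)^2 + (-17.3)^2) = 17.300
C2* = sqrt((-0.7)^2 + (-22.0)^2) = 22.011
Delta C* = 22.011 - 17.300 = 4.71
Delta E = sqrt((-0.9)^2 + (-0.6)^2 + (-4.7)^2) = 4.82


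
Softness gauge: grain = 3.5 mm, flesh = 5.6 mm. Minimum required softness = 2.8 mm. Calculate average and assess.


Average = (3.5 + 5.6) / 2 = 4.55 mm
Minimum = 2.8 mm
Meets requirement: Yes


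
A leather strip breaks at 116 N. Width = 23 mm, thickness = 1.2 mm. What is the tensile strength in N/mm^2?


4.20 N/mm^2

Cross-sectional area = 23 x 1.2 = 27.6 mm^2
Tensile strength = 116 / 27.6 = 4.20 N/mm^2


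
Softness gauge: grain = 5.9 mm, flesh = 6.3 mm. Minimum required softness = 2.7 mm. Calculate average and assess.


Average = (5.9 + 6.3) / 2 = 6.10 mm
Minimum = 2.7 mm
Meets requirement: Yes


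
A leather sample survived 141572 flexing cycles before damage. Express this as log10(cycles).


log10(141572) = 5.15


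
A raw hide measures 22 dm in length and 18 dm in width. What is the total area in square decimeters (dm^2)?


396 dm^2

Area = length x width
Area = 22 x 18 = 396 dm^2


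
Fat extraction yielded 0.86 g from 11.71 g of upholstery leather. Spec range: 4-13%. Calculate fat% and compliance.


Fat content = 7.3%
Compliant: Yes

Fat% = 0.86 / 11.71 x 100 = 7.3%
Spec range: 4-13%
Compliant: Yes


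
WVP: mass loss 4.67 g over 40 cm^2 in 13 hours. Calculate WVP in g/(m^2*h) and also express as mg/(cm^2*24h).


WVP = 89.81 g/(m^2*h)
Daily rate = 215.54 mg/(cm^2*24h)

WVP = 4.67 / (40 x 13) x 10000 = 89.81 g/(m^2*h)
Mass loss in mg = 4.67 x 1000 = 4670 mg
Per cm^2 per 24h in mg: 4670 x 24 / (40 x 13) = 112080 / 520 = 215.54 mg/(cm^2*24h)


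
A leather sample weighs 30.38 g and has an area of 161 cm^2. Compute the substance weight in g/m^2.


Substance weight = mass / area x 10000
SW = 30.38 / 161 x 10000
SW = 1887.0 g/m^2


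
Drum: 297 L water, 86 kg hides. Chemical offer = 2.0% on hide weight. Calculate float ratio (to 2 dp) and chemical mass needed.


Float ratio = 297 / 86 = 3.45
Chemical = 86 x 2.0 / 100 = 1.72 kg


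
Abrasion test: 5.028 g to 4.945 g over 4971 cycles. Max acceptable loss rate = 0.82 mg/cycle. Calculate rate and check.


Loss = 5.028 - 4.945 = 0.083 g
Rate = 0.083 g / 4971 cycles x 1000 = 0.017 mg/cycle
Max = 0.82 mg/cycle
Passes: Yes


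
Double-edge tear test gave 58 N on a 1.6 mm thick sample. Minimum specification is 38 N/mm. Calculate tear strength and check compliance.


Tear strength = 36.3 N/mm
Compliant: No

Tear strength = 58 / 1.6 = 36.3 N/mm
Required minimum = 38 N/mm
Compliant: No


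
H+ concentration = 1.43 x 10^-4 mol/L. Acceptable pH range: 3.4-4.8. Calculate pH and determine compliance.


pH = 3.84
Compliant: Yes

pH = -log10(1.43 x 10^-4) = 3.84
Range: 3.4 to 4.8
Compliant: Yes


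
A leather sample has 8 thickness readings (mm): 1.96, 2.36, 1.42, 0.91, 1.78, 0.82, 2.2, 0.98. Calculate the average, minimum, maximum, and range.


Average = 1.55 mm
Min = 0.82 mm
Max = 2.36 mm
Range = 1.54 mm


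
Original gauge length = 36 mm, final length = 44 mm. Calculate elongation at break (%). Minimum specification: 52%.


Elongation = 22.2%
Meets spec: No


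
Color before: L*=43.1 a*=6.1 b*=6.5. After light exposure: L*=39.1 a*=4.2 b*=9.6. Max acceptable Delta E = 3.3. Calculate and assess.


Delta E = 5.41
Passes: No

dL = -4.0, da = -1.9, db = 3.1
dE = sqrt((-4.0)^2 + (-1.9)^2 + (3.1)^2) = 5.41
Max = 3.3
Passes: No


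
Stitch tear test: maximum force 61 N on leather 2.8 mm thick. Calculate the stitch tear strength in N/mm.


Stitch tear strength = force / thickness
STS = 61 / 2.8 = 21.8 N/mm


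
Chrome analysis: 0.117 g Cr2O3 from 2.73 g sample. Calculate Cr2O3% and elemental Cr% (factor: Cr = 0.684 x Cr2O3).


Cr2O3 = 4.29%
Cr = 2.93%

Cr2O3% = 0.117 / 2.73 x 100 = 4.29%
Cr% = 4.29 x 0.684 = 2.93%


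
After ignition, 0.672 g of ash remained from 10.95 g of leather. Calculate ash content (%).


6.14%


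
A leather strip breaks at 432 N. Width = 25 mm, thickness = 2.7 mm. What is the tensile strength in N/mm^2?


6.40 N/mm^2

Cross-sectional area = 25 x 2.7 = 67.5 mm^2
Tensile strength = 432 / 67.5 = 6.40 N/mm^2


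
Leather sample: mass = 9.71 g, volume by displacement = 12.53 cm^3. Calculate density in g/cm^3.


0.775 g/cm^3


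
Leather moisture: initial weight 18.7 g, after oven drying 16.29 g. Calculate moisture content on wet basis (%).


Moisture = 18.7 - 16.29 = 2.41 g
MC = 2.41 / 18.7 x 100 = 12.9%


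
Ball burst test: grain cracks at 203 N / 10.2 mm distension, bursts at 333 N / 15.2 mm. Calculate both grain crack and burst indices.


Crack index = 203 / 10.2 = 19.9 N/mm
Burst index = 333 / 15.2 = 21.9 N/mm


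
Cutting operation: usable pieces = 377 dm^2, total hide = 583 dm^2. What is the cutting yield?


Yield = usable / total x 100
Yield = 377 / 583 x 100 = 64.7%


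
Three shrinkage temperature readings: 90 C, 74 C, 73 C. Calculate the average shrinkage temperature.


Average = (90 + 74 + 73) / 3
Average = 237 / 3 = 79.0 C


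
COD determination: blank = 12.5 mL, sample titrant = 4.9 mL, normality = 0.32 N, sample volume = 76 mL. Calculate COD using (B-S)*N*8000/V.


256.0 mg/L


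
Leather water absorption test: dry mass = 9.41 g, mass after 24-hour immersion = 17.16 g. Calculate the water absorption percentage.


Water absorbed = 17.16 - 9.41 = 7.75 g
WA% = 7.75 / 9.41 x 100 = 82.4%


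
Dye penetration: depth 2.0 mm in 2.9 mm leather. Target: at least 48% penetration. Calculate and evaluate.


Penetration = 2.0 / 2.9 x 100 = 69.0%
Target: 48%
Meets target: Yes


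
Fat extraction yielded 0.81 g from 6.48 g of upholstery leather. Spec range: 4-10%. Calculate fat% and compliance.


Fat% = 0.81 / 6.48 x 100 = 12.5%
Spec range: 4-10%
Compliant: No


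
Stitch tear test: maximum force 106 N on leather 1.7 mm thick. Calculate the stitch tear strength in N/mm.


62.4 N/mm

Stitch tear strength = force / thickness
STS = 106 / 1.7 = 62.4 N/mm


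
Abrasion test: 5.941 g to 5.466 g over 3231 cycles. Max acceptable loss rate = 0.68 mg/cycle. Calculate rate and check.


Rate = 0.147 mg/cycle
Passes: Yes

Loss = 5.941 - 5.466 = 0.475 g
Rate = 0.475 g / 3231 cycles x 1000 = 0.147 mg/cycle
Max = 0.68 mg/cycle
Passes: Yes


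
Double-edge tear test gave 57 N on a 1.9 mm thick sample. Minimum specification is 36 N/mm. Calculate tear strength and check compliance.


Tear strength = 30.0 N/mm
Compliant: No

Tear strength = 57 / 1.9 = 30.0 N/mm
Required minimum = 36 N/mm
Compliant: No


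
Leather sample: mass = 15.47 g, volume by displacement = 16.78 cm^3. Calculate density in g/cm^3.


0.922 g/cm^3


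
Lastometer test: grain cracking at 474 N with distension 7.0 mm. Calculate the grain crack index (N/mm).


67.7 N/mm

Grain crack index = force / distension
Index = 474 / 7.0 = 67.7 N/mm


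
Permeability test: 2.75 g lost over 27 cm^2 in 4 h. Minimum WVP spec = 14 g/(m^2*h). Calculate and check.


WVP = 254.63 g/(m^2*h)
Meets specification: Yes

WVP = 2.75 / (27 x 4) x 10000 = 254.63 g/(m^2*h)
Minimum: 14 g/(m^2*h)
Meets spec: Yes


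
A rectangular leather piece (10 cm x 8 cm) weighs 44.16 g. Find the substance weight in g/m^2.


Area = 10 x 8 = 80 cm^2
SW = 44.16 / 80 x 10000 = 5520.0 g/m^2


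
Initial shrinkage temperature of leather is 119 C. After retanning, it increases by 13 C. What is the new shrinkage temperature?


132 C


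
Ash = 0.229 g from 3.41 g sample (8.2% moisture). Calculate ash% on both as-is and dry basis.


As-is ash = 6.72%
Dry-basis ash = 7.32%

As-is ash% = 0.229 / 3.41 x 100 = 6.72%
Dry mass = 3.41 x (100 - 8.2) / 100 = 3.13038 g
Dry-basis ash% = 0.229 / 3.13038 x 100 = 7.32%


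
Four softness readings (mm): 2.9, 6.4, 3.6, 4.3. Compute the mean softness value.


Sum = 2.9 + 6.4 + 3.6 + 4.3
Mean = 17.2 / 4 = 4.30 mm


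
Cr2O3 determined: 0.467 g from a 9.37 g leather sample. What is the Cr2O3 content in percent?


Cr2O3% = 0.467 / 9.37 x 100
Cr2O3% = 4.98%


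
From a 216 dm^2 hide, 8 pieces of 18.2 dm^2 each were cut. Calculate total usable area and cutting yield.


Total usable = 8 x 18.2 = 145.6 dm^2
Yield = 145.6 / 216 x 100 = 67.4%


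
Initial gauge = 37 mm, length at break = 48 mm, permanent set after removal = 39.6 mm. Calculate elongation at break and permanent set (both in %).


Elongation at break = (48 - 37) / 37 x 100 = 29.7%
Permanent set = (39.6 - 37) / 37 x 100 = 7.0%


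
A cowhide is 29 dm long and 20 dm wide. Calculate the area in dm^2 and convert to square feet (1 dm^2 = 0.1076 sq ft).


580 dm^2
62.41 sq ft

Area = 29 x 20 = 580 dm^2
Conversion: 580 x 0.1076 = 62.41 sq ft


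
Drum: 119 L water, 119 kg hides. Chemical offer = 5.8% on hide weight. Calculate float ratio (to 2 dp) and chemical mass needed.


Float ratio = 1.00
Chemical needed = 6.902 kg

Float ratio = 119 / 119 = 1.00
Chemical = 119 x 5.8 / 100 = 6.902 kg


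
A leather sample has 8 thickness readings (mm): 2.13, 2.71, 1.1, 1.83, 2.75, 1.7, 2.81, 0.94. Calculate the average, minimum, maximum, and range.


Sum = 15.97
Average = 15.97 / 8 = 2.00 mm
Minimum = 0.94 mm
Maximum = 2.81 mm
Range = 2.81 - 0.94 = 1.87 mm


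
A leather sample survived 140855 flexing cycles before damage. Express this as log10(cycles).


5.15

log10(140855) = 5.15


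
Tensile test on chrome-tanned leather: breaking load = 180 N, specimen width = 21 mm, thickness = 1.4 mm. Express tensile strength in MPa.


Cross-section = 21 x 1.4 = 29.4 mm^2
TS = 180 / 29.4 = 6.12 MPa
(1 N/mm^2 = 1 MPa)


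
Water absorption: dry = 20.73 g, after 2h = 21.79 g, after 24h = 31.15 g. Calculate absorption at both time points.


2h absorption = 5.1%
24h absorption = 50.3%

WA (2h) = (21.79 - 20.73) / 20.73 x 100 = 5.1%
WA (24h) = (31.15 - 20.73) / 20.73 x 100 = 50.3%


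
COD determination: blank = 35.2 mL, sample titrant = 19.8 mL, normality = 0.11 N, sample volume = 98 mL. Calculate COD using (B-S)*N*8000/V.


138.3 mg/L

COD = (35.2 - 19.8) x 0.11 x 8000 / 98
COD = 15.4 x 0.11 x 8000 / 98
COD = 138.3 mg/L


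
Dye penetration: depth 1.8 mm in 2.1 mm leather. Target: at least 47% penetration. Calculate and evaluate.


Penetration = 85.7%
Meets target: Yes

Penetration = 1.8 / 2.1 x 100 = 85.7%
Target: 47%
Meets target: Yes


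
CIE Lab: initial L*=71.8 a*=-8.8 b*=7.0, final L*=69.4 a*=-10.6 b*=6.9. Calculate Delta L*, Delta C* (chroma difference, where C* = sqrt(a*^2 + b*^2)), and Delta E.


Delta L* = -2.4
Delta C* = 1.40
Delta E = 3.00

Delta L* = 69.4 - 71.8 = -2.4
C1* = sqrt((-8.8)^2 + (7.0)^2) = 11.245
C2* = sqrt((-10.6)^2 + (6.9)^2) = 12.648
Delta C* = 12.648 - 11.245 = 1.40
Delta E = sqrt((-2.4)^2 + (-1.8)^2 + (-0.1)^2) = 3.00


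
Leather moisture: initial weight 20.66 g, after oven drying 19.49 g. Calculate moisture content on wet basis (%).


5.7%

Moisture = 20.66 - 19.49 = 1.17 g
MC = 1.17 / 20.66 x 100 = 5.7%


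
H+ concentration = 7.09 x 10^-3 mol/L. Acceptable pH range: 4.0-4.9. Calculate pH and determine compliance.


pH = -log10(7.09 x 10^-3) = 2.15
Range: 4.0 to 4.9
Compliant: No
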